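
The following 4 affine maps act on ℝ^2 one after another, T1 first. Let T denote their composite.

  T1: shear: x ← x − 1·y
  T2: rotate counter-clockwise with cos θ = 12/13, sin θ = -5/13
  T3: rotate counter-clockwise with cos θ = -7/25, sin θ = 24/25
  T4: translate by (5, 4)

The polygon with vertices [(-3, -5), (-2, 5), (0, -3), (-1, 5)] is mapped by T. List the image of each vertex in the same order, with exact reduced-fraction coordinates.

T1 shear: x ← x − 1·y: (-3, -5) → (2, -5); (-2, 5) → (-7, 5); (0, -3) → (3, -3); (-1, 5) → (-6, 5)
T2 rotate counter-clockwise with cos θ = 12/13, sin θ = -5/13: (2, -5) → (-1/13, -70/13); (-7, 5) → (-59/13, 95/13); (3, -3) → (21/13, -51/13); (-6, 5) → (-47/13, 90/13)
T3 rotate counter-clockwise with cos θ = -7/25, sin θ = 24/25: (-1/13, -70/13) → (1687/325, 466/325); (-59/13, 95/13) → (-1867/325, -2081/325); (21/13, -51/13) → (1077/325, 861/325); (-47/13, 90/13) → (-1831/325, -1758/325)
T4 translate by (5, 4): (1687/325, 466/325) → (3312/325, 1766/325); (-1867/325, -2081/325) → (-242/325, -781/325); (1077/325, 861/325) → (2702/325, 2161/325); (-1831/325, -1758/325) → (-206/325, -458/325)

image vertices: (3312/325, 1766/325), (-242/325, -781/325), (2702/325, 2161/325), (-206/325, -458/325)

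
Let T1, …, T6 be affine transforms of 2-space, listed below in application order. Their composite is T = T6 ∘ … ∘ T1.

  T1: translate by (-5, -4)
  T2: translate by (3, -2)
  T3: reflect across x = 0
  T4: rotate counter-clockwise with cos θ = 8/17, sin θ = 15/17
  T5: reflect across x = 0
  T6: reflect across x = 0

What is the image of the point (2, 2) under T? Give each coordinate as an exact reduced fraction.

T1 translate by (-5, -4): (2, 2) → (-3, -2)
T2 translate by (3, -2): (-3, -2) → (0, -4)
T3 reflect across x = 0: (0, -4) → (0, -4)
T4 rotate counter-clockwise with cos θ = 8/17, sin θ = 15/17: (0, -4) → (60/17, -32/17)
T5 reflect across x = 0: (60/17, -32/17) → (-60/17, -32/17)
T6 reflect across x = 0: (-60/17, -32/17) → (60/17, -32/17)

T(p) = (60/17, -32/17)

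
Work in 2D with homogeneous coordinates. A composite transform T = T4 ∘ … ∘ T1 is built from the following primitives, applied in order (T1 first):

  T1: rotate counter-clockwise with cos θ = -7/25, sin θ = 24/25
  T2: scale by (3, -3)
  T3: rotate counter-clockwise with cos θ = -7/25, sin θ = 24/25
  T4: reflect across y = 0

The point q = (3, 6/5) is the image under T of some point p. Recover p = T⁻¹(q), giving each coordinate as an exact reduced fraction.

p = (1, 2/5)

T1 = [-7/25 -24/25 0; 24/25 -7/25 0; 0 0 1]
T2·T1 = [-21/25 -72/25 0; -72/25 21/25 0; 0 0 1]
T3·…·T1 = [3 0 0; 0 -3 0; 0 0 1]
T4·…·T1 = [3 0 0; 0 3 0; 0 0 1]
det M = 9; M⁻¹ = [1/3 0 0; 0 1/3 0; 0 0 1]
M⁻¹ · (3, 6/5)ᵀ = (1, 2/5)ᵀ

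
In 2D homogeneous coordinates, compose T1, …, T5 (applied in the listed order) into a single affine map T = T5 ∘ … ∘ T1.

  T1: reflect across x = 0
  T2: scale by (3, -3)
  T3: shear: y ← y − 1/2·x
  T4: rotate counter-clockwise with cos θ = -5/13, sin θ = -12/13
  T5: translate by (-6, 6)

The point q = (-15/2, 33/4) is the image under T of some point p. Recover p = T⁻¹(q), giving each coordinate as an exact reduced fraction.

T1 = [-1 0 0; 0 1 0; 0 0 1]
T2·T1 = [-3 0 0; 0 -3 0; 0 0 1]
T3·…·T1 = [-3 0 0; 3/2 -3 0; 0 0 1]
T4·…·T1 = [33/13 -36/13 0; 57/26 15/13 0; 0 0 1]
T5·…·T1 = [33/13 -36/13 -6; 57/26 15/13 6; 0 0 1]
det M = 9; M⁻¹ = [5/39 4/13 -14/13; -19/78 11/39 -41/13; 0 0 1]
M⁻¹ · (-15/2, 33/4)ᵀ = (1/2, 1)ᵀ

p = (1/2, 1)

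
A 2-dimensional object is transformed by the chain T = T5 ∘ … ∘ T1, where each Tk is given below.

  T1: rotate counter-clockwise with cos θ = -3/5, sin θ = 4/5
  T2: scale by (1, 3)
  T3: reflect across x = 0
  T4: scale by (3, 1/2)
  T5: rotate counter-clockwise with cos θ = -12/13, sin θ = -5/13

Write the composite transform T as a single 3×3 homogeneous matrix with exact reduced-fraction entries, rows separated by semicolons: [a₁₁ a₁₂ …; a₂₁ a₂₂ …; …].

T = [-6/5 -333/130 0; -9/5 -6/65 0; 0 0 1]

T1 = [-3/5 -4/5 0; 4/5 -3/5 0; 0 0 1]
T2·T1 = [-3/5 -4/5 0; 12/5 -9/5 0; 0 0 1]
T3·…·T1 = [3/5 4/5 0; 12/5 -9/5 0; 0 0 1]
T4·…·T1 = [9/5 12/5 0; 6/5 -9/10 0; 0 0 1]
T5·…·T1 = [-6/5 -333/130 0; -9/5 -6/65 0; 0 0 1]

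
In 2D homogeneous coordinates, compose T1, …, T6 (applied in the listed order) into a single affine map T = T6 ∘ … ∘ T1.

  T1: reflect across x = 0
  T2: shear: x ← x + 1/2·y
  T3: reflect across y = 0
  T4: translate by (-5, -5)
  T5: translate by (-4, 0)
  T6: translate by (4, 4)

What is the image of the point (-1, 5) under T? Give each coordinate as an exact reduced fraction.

T(p) = (-3/2, -6)

T1 reflect across x = 0: (-1, 5) → (1, 5)
T2 shear: x ← x + 1/2·y: (1, 5) → (7/2, 5)
T3 reflect across y = 0: (7/2, 5) → (7/2, -5)
T4 translate by (-5, -5): (7/2, -5) → (-3/2, -10)
T5 translate by (-4, 0): (-3/2, -10) → (-11/2, -10)
T6 translate by (4, 4): (-11/2, -10) → (-3/2, -6)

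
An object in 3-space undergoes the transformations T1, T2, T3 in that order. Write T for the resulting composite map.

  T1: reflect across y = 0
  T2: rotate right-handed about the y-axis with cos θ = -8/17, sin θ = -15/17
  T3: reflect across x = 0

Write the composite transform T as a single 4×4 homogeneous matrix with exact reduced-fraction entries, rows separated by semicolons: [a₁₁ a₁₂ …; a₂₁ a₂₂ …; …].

T = [8/17 0 15/17 0; 0 -1 0 0; 15/17 0 -8/17 0; 0 0 0 1]

T1 = [1 0 0 0; 0 -1 0 0; 0 0 1 0; 0 0 0 1]
T2·T1 = [-8/17 0 -15/17 0; 0 -1 0 0; 15/17 0 -8/17 0; 0 0 0 1]
T3·…·T1 = [8/17 0 15/17 0; 0 -1 0 0; 15/17 0 -8/17 0; 0 0 0 1]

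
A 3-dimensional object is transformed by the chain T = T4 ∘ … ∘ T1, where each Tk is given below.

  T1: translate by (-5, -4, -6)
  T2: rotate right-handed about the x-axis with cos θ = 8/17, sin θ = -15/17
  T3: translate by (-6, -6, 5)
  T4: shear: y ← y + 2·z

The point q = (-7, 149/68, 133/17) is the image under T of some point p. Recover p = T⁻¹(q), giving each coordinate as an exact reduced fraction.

T1 = [1 0 0 -5; 0 1 0 -4; 0 0 1 -6; 0 0 0 1]
T2·T1 = [1 0 0 -5; 0 8/17 15/17 -122/17; 0 -15/17 8/17 12/17; 0 0 0 1]
T3·…·T1 = [1 0 0 -11; 0 8/17 15/17 -224/17; 0 -15/17 8/17 97/17; 0 0 0 1]
T4·…·T1 = [1 0 0 -11; 0 -22/17 31/17 -30/17; 0 -15/17 8/17 97/17; 0 0 0 1]
det M = 1; M⁻¹ = [1 0 0 11; 0 8/17 -31/17 191/17; 0 15/17 -22/17 152/17; 0 0 0 1]
M⁻¹ · (-7, 149/68, 133/17)ᵀ = (4, -2, 3/4)ᵀ

p = (4, -2, 3/4)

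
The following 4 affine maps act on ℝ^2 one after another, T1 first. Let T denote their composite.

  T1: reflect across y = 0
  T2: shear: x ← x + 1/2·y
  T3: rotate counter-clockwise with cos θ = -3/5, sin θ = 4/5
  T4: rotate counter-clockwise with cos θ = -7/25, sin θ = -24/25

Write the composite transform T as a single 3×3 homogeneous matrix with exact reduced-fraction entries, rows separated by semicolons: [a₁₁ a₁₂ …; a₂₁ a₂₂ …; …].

T = [117/125 -29/250 0; 44/125 -139/125 0; 0 0 1]

T1 = [1 0 0; 0 -1 0; 0 0 1]
T2·T1 = [1 -1/2 0; 0 -1 0; 0 0 1]
T3·…·T1 = [-3/5 11/10 0; 4/5 1/5 0; 0 0 1]
T4·…·T1 = [117/125 -29/250 0; 44/125 -139/125 0; 0 0 1]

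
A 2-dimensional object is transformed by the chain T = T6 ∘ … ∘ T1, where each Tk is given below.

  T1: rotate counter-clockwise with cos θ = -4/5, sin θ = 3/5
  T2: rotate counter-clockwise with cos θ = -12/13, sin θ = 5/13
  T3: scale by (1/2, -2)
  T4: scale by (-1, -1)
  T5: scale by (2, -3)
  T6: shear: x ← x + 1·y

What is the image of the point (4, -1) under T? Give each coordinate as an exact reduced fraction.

T(p) = (1466/65, 1542/65)

T1 rotate counter-clockwise with cos θ = -4/5, sin θ = 3/5: (4, -1) → (-13/5, 16/5)
T2 rotate counter-clockwise with cos θ = -12/13, sin θ = 5/13: (-13/5, 16/5) → (76/65, -257/65)
T3 scale by (1/2, -2): (76/65, -257/65) → (38/65, 514/65)
T4 scale by (-1, -1): (38/65, 514/65) → (-38/65, -514/65)
T5 scale by (2, -3): (-38/65, -514/65) → (-76/65, 1542/65)
T6 shear: x ← x + 1·y: (-76/65, 1542/65) → (1466/65, 1542/65)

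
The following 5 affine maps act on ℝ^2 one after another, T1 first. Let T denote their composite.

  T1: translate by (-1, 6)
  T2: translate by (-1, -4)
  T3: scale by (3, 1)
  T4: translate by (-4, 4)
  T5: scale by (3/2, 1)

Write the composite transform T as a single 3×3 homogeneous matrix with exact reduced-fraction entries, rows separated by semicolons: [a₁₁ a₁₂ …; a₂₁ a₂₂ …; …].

T = [9/2 0 -15; 0 1 6; 0 0 1]

T1 = [1 0 -1; 0 1 6; 0 0 1]
T2·T1 = [1 0 -2; 0 1 2; 0 0 1]
T3·…·T1 = [3 0 -6; 0 1 2; 0 0 1]
T4·…·T1 = [3 0 -10; 0 1 6; 0 0 1]
T5·…·T1 = [9/2 0 -15; 0 1 6; 0 0 1]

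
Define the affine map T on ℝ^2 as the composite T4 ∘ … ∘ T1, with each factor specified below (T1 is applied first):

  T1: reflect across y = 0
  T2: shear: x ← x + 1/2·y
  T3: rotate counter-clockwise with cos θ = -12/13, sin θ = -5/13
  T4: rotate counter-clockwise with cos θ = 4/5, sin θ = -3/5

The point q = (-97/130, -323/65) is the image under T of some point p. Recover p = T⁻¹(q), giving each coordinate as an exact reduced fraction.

T1 = [1 0 0; 0 -1 0; 0 0 1]
T2·T1 = [1 -1/2 0; 0 -1 0; 0 0 1]
T3·…·T1 = [-12/13 1/13 0; -5/13 29/26 0; 0 0 1]
T4·…·T1 = [-63/65 19/26 0; 16/65 11/13 0; 0 0 1]
det M = -1; M⁻¹ = [-11/13 19/26 0; 16/65 63/65 0; 0 0 1]
M⁻¹ · (-97/130, -323/65)ᵀ = (-3, -5)ᵀ

p = (-3, -5)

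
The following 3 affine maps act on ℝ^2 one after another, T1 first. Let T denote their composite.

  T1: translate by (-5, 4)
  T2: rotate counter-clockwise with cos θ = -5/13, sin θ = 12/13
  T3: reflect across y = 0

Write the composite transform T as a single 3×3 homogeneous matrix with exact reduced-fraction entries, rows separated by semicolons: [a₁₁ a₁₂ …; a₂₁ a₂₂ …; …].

T1 = [1 0 -5; 0 1 4; 0 0 1]
T2·T1 = [-5/13 -12/13 -23/13; 12/13 -5/13 -80/13; 0 0 1]
T3·…·T1 = [-5/13 -12/13 -23/13; -12/13 5/13 80/13; 0 0 1]

T = [-5/13 -12/13 -23/13; -12/13 5/13 80/13; 0 0 1]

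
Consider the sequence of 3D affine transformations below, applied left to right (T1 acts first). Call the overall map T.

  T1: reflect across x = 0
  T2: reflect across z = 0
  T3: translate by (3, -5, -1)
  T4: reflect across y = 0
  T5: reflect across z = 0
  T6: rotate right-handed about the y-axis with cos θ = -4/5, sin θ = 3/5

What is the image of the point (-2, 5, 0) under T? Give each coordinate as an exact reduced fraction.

T1 reflect across x = 0: (-2, 5, 0) → (2, 5, 0)
T2 reflect across z = 0: (2, 5, 0) → (2, 5, 0)
T3 translate by (3, -5, -1): (2, 5, 0) → (5, 0, -1)
T4 reflect across y = 0: (5, 0, -1) → (5, 0, -1)
T5 reflect across z = 0: (5, 0, -1) → (5, 0, 1)
T6 rotate right-handed about the y-axis with cos θ = -4/5, sin θ = 3/5: (5, 0, 1) → (-17/5, 0, -19/5)

T(p) = (-17/5, 0, -19/5)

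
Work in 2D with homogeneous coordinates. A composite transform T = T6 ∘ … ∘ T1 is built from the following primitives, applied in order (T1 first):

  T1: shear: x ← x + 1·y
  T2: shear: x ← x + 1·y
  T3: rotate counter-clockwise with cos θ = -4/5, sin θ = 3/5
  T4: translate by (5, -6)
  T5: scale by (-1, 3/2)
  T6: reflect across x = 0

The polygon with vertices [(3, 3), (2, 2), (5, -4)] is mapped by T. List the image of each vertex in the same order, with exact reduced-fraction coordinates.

T1 shear: x ← x + 1·y: (3, 3) → (6, 3); (2, 2) → (4, 2); (5, -4) → (1, -4)
T2 shear: x ← x + 1·y: (6, 3) → (9, 3); (4, 2) → (6, 2); (1, -4) → (-3, -4)
T3 rotate counter-clockwise with cos θ = -4/5, sin θ = 3/5: (9, 3) → (-9, 3); (6, 2) → (-6, 2); (-3, -4) → (24/5, 7/5)
T4 translate by (5, -6): (-9, 3) → (-4, -3); (-6, 2) → (-1, -4); (24/5, 7/5) → (49/5, -23/5)
T5 scale by (-1, 3/2): (-4, -3) → (4, -9/2); (-1, -4) → (1, -6); (49/5, -23/5) → (-49/5, -69/10)
T6 reflect across x = 0: (4, -9/2) → (-4, -9/2); (1, -6) → (-1, -6); (-49/5, -69/10) → (49/5, -69/10)

image vertices: (-4, -9/2), (-1, -6), (49/5, -69/10)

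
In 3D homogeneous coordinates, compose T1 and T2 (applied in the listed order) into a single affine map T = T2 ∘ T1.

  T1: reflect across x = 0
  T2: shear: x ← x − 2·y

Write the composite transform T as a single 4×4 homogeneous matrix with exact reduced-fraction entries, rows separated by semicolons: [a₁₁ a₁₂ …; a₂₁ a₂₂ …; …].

T = [-1 -2 0 0; 0 1 0 0; 0 0 1 0; 0 0 0 1]

T1 = [-1 0 0 0; 0 1 0 0; 0 0 1 0; 0 0 0 1]
T2·T1 = [-1 -2 0 0; 0 1 0 0; 0 0 1 0; 0 0 0 1]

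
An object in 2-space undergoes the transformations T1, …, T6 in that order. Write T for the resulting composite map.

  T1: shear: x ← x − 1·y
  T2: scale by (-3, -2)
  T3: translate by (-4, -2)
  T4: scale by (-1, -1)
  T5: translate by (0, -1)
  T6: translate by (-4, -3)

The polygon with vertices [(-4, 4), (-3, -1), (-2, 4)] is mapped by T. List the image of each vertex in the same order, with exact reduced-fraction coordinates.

T1 shear: x ← x − 1·y: (-4, 4) → (-8, 4); (-3, -1) → (-2, -1); (-2, 4) → (-6, 4)
T2 scale by (-3, -2): (-8, 4) → (24, -8); (-2, -1) → (6, 2); (-6, 4) → (18, -8)
T3 translate by (-4, -2): (24, -8) → (20, -10); (6, 2) → (2, 0); (18, -8) → (14, -10)
T4 scale by (-1, -1): (20, -10) → (-20, 10); (2, 0) → (-2, 0); (14, -10) → (-14, 10)
T5 translate by (0, -1): (-20, 10) → (-20, 9); (-2, 0) → (-2, -1); (-14, 10) → (-14, 9)
T6 translate by (-4, -3): (-20, 9) → (-24, 6); (-2, -1) → (-6, -4); (-14, 9) → (-18, 6)

image vertices: (-24, 6), (-6, -4), (-18, 6)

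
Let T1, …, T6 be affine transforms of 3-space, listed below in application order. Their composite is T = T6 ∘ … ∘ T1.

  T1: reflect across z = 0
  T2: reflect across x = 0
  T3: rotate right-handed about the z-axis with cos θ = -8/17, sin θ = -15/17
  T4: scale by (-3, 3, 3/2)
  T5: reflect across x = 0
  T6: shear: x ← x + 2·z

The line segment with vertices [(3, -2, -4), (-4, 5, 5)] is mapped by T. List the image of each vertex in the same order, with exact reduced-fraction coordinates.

image vertices: (186/17, 183/17, 6), (-126/17, -300/17, -15/2)

T1 reflect across z = 0: (3, -2, -4) → (3, -2, 4); (-4, 5, 5) → (-4, 5, -5)
T2 reflect across x = 0: (3, -2, 4) → (-3, -2, 4); (-4, 5, -5) → (4, 5, -5)
T3 rotate right-handed about the z-axis with cos θ = -8/17, sin θ = -15/17: (-3, -2, 4) → (-6/17, 61/17, 4); (4, 5, -5) → (43/17, -100/17, -5)
T4 scale by (-3, 3, 3/2): (-6/17, 61/17, 4) → (18/17, 183/17, 6); (43/17, -100/17, -5) → (-129/17, -300/17, -15/2)
T5 reflect across x = 0: (18/17, 183/17, 6) → (-18/17, 183/17, 6); (-129/17, -300/17, -15/2) → (129/17, -300/17, -15/2)
T6 shear: x ← x + 2·z: (-18/17, 183/17, 6) → (186/17, 183/17, 6); (129/17, -300/17, -15/2) → (-126/17, -300/17, -15/2)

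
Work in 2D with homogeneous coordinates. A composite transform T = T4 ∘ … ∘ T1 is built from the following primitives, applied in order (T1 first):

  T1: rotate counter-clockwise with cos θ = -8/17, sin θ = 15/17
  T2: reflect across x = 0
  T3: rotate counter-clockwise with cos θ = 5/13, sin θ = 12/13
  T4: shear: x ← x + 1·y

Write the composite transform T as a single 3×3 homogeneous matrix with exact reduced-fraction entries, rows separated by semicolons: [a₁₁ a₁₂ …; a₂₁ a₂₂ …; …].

T1 = [-8/17 -15/17 0; 15/17 -8/17 0; 0 0 1]
T2·T1 = [8/17 15/17 0; 15/17 -8/17 0; 0 0 1]
T3·…·T1 = [-140/221 171/221 0; 171/221 140/221 0; 0 0 1]
T4·…·T1 = [31/221 311/221 0; 171/221 140/221 0; 0 0 1]

T = [31/221 311/221 0; 171/221 140/221 0; 0 0 1]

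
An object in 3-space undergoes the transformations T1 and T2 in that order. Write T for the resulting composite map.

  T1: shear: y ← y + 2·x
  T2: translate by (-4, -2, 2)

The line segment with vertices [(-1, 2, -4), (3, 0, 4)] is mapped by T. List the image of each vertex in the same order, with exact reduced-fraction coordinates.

image vertices: (-5, -2, -2), (-1, 4, 6)

T1 shear: y ← y + 2·x: (-1, 2, -4) → (-1, 0, -4); (3, 0, 4) → (3, 6, 4)
T2 translate by (-4, -2, 2): (-1, 0, -4) → (-5, -2, -2); (3, 6, 4) → (-1, 4, 6)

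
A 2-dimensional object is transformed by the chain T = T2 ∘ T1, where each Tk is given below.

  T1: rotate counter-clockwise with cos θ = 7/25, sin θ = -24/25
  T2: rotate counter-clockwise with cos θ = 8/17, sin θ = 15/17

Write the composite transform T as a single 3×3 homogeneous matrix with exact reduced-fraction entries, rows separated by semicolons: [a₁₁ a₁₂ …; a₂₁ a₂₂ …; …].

T1 = [7/25 24/25 0; -24/25 7/25 0; 0 0 1]
T2·T1 = [416/425 87/425 0; -87/425 416/425 0; 0 0 1]

T = [416/425 87/425 0; -87/425 416/425 0; 0 0 1]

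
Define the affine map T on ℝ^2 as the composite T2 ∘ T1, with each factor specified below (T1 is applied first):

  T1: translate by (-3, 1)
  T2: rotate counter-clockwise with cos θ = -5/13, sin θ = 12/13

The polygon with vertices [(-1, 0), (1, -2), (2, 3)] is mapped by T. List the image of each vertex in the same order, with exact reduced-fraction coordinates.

T1 translate by (-3, 1): (-1, 0) → (-4, 1); (1, -2) → (-2, -1); (2, 3) → (-1, 4)
T2 rotate counter-clockwise with cos θ = -5/13, sin θ = 12/13: (-4, 1) → (8/13, -53/13); (-2, -1) → (22/13, -19/13); (-1, 4) → (-43/13, -32/13)

image vertices: (8/13, -53/13), (22/13, -19/13), (-43/13, -32/13)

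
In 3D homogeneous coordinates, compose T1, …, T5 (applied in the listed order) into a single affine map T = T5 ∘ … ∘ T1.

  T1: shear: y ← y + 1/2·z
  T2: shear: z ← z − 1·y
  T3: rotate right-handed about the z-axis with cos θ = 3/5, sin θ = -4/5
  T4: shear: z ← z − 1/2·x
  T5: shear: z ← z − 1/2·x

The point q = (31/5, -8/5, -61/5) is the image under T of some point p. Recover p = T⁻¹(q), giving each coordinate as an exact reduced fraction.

p = (5, 5, -2)

T1 = [1 0 0 0; 0 1 1/2 0; 0 0 1 0; 0 0 0 1]
T2·T1 = [1 0 0 0; 0 1 1/2 0; 0 -1 1/2 0; 0 0 0 1]
T3·…·T1 = [3/5 4/5 2/5 0; -4/5 3/5 3/10 0; 0 -1 1/2 0; 0 0 0 1]
T4·…·T1 = [3/5 4/5 2/5 0; -4/5 3/5 3/10 0; -3/10 -7/5 3/10 0; 0 0 0 1]
T5·…·T1 = [3/5 4/5 2/5 0; -4/5 3/5 3/10 0; -3/5 -9/5 1/10 0; 0 0 0 1]
det M = 1; M⁻¹ = [3/5 -4/5 0 0; -1/10 3/10 -1/2 0; 9/5 3/5 1 0; 0 0 0 1]
M⁻¹ · (31/5, -8/5, -61/5)ᵀ = (5, 5, -2)ᵀ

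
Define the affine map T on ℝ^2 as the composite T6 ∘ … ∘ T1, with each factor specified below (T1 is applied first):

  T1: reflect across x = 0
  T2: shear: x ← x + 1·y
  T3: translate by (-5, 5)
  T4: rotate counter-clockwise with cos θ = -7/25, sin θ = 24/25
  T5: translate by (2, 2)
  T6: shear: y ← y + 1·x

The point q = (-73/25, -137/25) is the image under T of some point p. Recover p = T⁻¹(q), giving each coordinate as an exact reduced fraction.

p = (-1, 1)

T1 = [-1 0 0; 0 1 0; 0 0 1]
T2·T1 = [-1 1 0; 0 1 0; 0 0 1]
T3·…·T1 = [-1 1 -5; 0 1 5; 0 0 1]
T4·…·T1 = [7/25 -31/25 -17/5; -24/25 17/25 -31/5; 0 0 1]
T5·…·T1 = [7/25 -31/25 -7/5; -24/25 17/25 -21/5; 0 0 1]
T6·…·T1 = [7/25 -31/25 -7/5; -17/25 -14/25 -28/5; 0 0 1]
det M = -1; M⁻¹ = [14/25 -31/25 -154/25; -17/25 -7/25 -63/25; 0 0 1]
M⁻¹ · (-73/25, -137/25)ᵀ = (-1, 1)ᵀ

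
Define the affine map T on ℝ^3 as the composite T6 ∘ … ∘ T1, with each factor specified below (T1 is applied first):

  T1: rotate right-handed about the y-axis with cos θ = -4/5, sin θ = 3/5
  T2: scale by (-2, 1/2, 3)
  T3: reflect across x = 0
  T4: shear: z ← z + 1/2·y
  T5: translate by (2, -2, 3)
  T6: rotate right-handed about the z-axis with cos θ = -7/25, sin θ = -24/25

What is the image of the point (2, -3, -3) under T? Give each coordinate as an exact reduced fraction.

T(p) = (-252/125, 1397/250, 117/20)

T1 rotate right-handed about the y-axis with cos θ = -4/5, sin θ = 3/5: (2, -3, -3) → (-17/5, -3, 6/5)
T2 scale by (-2, 1/2, 3): (-17/5, -3, 6/5) → (34/5, -3/2, 18/5)
T3 reflect across x = 0: (34/5, -3/2, 18/5) → (-34/5, -3/2, 18/5)
T4 shear: z ← z + 1/2·y: (-34/5, -3/2, 18/5) → (-34/5, -3/2, 57/20)
T5 translate by (2, -2, 3): (-34/5, -3/2, 57/20) → (-24/5, -7/2, 117/20)
T6 rotate right-handed about the z-axis with cos θ = -7/25, sin θ = -24/25: (-24/5, -7/2, 117/20) → (-252/125, 1397/250, 117/20)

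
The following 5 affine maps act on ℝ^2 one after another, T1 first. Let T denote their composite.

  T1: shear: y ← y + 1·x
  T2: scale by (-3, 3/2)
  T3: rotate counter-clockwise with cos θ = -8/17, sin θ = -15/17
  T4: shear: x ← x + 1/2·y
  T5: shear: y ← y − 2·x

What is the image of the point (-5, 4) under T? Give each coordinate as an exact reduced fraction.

T1 shear: y ← y + 1·x: (-5, 4) → (-5, -1)
T2 scale by (-3, 3/2): (-5, -1) → (15, -3/2)
T3 rotate counter-clockwise with cos θ = -8/17, sin θ = -15/17: (15, -3/2) → (-285/34, -213/17)
T4 shear: x ← x + 1/2·y: (-285/34, -213/17) → (-249/17, -213/17)
T5 shear: y ← y − 2·x: (-249/17, -213/17) → (-249/17, 285/17)

T(p) = (-249/17, 285/17)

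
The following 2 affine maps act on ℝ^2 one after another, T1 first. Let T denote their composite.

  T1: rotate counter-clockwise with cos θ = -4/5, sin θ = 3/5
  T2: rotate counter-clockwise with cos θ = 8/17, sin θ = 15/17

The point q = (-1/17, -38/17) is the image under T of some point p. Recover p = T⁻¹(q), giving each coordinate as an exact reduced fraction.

T1 = [-4/5 -3/5 0; 3/5 -4/5 0; 0 0 1]
T2·T1 = [-77/85 36/85 0; -36/85 -77/85 0; 0 0 1]
det M = 1; M⁻¹ = [-77/85 -36/85 0; 36/85 -77/85 0; 0 0 1]
M⁻¹ · (-1/17, -38/17)ᵀ = (1, 2)ᵀ

p = (1, 2)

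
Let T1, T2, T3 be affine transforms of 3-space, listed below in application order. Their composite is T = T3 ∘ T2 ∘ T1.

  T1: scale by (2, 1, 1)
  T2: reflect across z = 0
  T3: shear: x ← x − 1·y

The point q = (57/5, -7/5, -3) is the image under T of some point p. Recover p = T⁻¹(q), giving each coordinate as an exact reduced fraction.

p = (5, -7/5, 3)

T1 = [2 0 0 0; 0 1 0 0; 0 0 1 0; 0 0 0 1]
T2·T1 = [2 0 0 0; 0 1 0 0; 0 0 -1 0; 0 0 0 1]
T3·…·T1 = [2 -1 0 0; 0 1 0 0; 0 0 -1 0; 0 0 0 1]
det M = -2; M⁻¹ = [1/2 1/2 0 0; 0 1 0 0; 0 0 -1 0; 0 0 0 1]
M⁻¹ · (57/5, -7/5, -3)ᵀ = (5, -7/5, 3)ᵀ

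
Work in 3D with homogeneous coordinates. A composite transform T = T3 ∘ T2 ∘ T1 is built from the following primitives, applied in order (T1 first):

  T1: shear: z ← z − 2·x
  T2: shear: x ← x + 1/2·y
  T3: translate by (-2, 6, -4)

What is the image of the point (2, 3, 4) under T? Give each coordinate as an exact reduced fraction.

T1 shear: z ← z − 2·x: (2, 3, 4) → (2, 3, 0)
T2 shear: x ← x + 1/2·y: (2, 3, 0) → (7/2, 3, 0)
T3 translate by (-2, 6, -4): (7/2, 3, 0) → (3/2, 9, -4)

T(p) = (3/2, 9, -4)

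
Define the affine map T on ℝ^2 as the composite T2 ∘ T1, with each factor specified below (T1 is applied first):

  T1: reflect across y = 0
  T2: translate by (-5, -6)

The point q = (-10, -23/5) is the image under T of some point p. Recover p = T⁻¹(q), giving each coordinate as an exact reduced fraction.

T1 = [1 0 0; 0 -1 0; 0 0 1]
T2·T1 = [1 0 -5; 0 -1 -6; 0 0 1]
det M = -1; M⁻¹ = [1 0 5; 0 -1 -6; 0 0 1]
M⁻¹ · (-10, -23/5)ᵀ = (-5, -7/5)ᵀ

p = (-5, -7/5)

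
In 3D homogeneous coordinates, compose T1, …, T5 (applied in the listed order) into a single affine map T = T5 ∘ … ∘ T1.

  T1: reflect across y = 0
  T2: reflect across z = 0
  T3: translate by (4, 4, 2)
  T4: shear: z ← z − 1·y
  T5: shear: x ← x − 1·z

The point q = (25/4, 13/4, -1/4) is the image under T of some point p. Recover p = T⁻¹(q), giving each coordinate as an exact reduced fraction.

T1 = [1 0 0 0; 0 -1 0 0; 0 0 1 0; 0 0 0 1]
T2·T1 = [1 0 0 0; 0 -1 0 0; 0 0 -1 0; 0 0 0 1]
T3·…·T1 = [1 0 0 4; 0 -1 0 4; 0 0 -1 2; 0 0 0 1]
T4·…·T1 = [1 0 0 4; 0 -1 0 4; 0 1 -1 -2; 0 0 0 1]
T5·…·T1 = [1 -1 1 6; 0 -1 0 4; 0 1 -1 -2; 0 0 0 1]
det M = 1; M⁻¹ = [1 0 1 -4; 0 -1 0 4; 0 -1 -1 2; 0 0 0 1]
M⁻¹ · (25/4, 13/4, -1/4)ᵀ = (2, 3/4, -1)ᵀ

p = (2, 3/4, -1)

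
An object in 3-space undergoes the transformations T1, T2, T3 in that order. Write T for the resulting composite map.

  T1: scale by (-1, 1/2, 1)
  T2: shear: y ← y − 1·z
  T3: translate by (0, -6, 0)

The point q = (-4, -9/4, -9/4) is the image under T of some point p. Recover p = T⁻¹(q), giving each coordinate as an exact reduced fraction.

p = (4, 3, -9/4)

T1 = [-1 0 0 0; 0 1/2 0 0; 0 0 1 0; 0 0 0 1]
T2·T1 = [-1 0 0 0; 0 1/2 -1 0; 0 0 1 0; 0 0 0 1]
T3·…·T1 = [-1 0 0 0; 0 1/2 -1 -6; 0 0 1 0; 0 0 0 1]
det M = -1/2; M⁻¹ = [-1 0 0 0; 0 2 2 12; 0 0 1 0; 0 0 0 1]
M⁻¹ · (-4, -9/4, -9/4)ᵀ = (4, 3, -9/4)ᵀ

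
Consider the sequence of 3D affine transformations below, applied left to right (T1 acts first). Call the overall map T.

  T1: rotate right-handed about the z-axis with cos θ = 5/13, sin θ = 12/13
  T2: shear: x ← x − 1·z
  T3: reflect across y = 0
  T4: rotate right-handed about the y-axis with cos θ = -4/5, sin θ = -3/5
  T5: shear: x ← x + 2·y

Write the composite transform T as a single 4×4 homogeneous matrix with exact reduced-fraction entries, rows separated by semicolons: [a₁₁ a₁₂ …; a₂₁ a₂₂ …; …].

T1 = [5/13 -12/13 0 0; 12/13 5/13 0 0; 0 0 1 0; 0 0 0 1]
T2·T1 = [5/13 -12/13 -1 0; 12/13 5/13 0 0; 0 0 1 0; 0 0 0 1]
T3·…·T1 = [5/13 -12/13 -1 0; -12/13 -5/13 0 0; 0 0 1 0; 0 0 0 1]
T4·…·T1 = [-4/13 48/65 1/5 0; -12/13 -5/13 0 0; 3/13 -36/65 -7/5 0; 0 0 0 1]
T5·…·T1 = [-28/13 -2/65 1/5 0; -12/13 -5/13 0 0; 3/13 -36/65 -7/5 0; 0 0 0 1]

T = [-28/13 -2/65 1/5 0; -12/13 -5/13 0 0; 3/13 -36/65 -7/5 0; 0 0 0 1]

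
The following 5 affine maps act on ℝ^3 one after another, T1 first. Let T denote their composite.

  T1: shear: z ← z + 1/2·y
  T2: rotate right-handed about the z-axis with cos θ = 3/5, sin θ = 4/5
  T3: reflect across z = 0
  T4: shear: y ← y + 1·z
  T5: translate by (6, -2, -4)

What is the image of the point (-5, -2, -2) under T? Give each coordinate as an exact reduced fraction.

T1 shear: z ← z + 1/2·y: (-5, -2, -2) → (-5, -2, -3)
T2 rotate right-handed about the z-axis with cos θ = 3/5, sin θ = 4/5: (-5, -2, -3) → (-7/5, -26/5, -3)
T3 reflect across z = 0: (-7/5, -26/5, -3) → (-7/5, -26/5, 3)
T4 shear: y ← y + 1·z: (-7/5, -26/5, 3) → (-7/5, -11/5, 3)
T5 translate by (6, -2, -4): (-7/5, -11/5, 3) → (23/5, -21/5, -1)

T(p) = (23/5, -21/5, -1)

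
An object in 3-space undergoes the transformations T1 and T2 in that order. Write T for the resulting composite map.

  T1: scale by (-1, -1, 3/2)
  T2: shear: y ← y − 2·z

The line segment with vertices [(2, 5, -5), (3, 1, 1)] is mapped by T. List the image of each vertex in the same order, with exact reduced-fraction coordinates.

T1 scale by (-1, -1, 3/2): (2, 5, -5) → (-2, -5, -15/2); (3, 1, 1) → (-3, -1, 3/2)
T2 shear: y ← y − 2·z: (-2, -5, -15/2) → (-2, 10, -15/2); (-3, -1, 3/2) → (-3, -4, 3/2)

image vertices: (-2, 10, -15/2), (-3, -4, 3/2)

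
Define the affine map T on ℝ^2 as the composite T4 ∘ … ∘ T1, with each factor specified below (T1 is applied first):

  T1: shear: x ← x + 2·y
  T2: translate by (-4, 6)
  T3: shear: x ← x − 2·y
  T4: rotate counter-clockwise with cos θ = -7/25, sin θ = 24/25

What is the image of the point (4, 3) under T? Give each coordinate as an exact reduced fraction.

T(p) = (-132/25, -351/25)

T1 shear: x ← x + 2·y: (4, 3) → (10, 3)
T2 translate by (-4, 6): (10, 3) → (6, 9)
T3 shear: x ← x − 2·y: (6, 9) → (-12, 9)
T4 rotate counter-clockwise with cos θ = -7/25, sin θ = 24/25: (-12, 9) → (-132/25, -351/25)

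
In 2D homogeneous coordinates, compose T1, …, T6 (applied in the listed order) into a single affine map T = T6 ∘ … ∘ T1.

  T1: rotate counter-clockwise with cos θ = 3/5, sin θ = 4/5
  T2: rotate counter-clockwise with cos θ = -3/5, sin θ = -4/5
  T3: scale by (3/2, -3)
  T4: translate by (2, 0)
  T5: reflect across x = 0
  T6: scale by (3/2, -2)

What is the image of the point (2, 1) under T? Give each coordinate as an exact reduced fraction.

T(p) = (-321/50, -246/25)

T1 rotate counter-clockwise with cos θ = 3/5, sin θ = 4/5: (2, 1) → (2/5, 11/5)
T2 rotate counter-clockwise with cos θ = -3/5, sin θ = -4/5: (2/5, 11/5) → (38/25, -41/25)
T3 scale by (3/2, -3): (38/25, -41/25) → (57/25, 123/25)
T4 translate by (2, 0): (57/25, 123/25) → (107/25, 123/25)
T5 reflect across x = 0: (107/25, 123/25) → (-107/25, 123/25)
T6 scale by (3/2, -2): (-107/25, 123/25) → (-321/50, -246/25)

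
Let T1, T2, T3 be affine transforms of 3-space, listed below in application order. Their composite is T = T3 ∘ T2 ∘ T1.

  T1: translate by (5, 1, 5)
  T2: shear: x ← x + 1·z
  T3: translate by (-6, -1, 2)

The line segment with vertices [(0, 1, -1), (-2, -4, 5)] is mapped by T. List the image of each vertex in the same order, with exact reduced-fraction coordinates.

image vertices: (3, 1, 6), (7, -4, 12)

T1 translate by (5, 1, 5): (0, 1, -1) → (5, 2, 4); (-2, -4, 5) → (3, -3, 10)
T2 shear: x ← x + 1·z: (5, 2, 4) → (9, 2, 4); (3, -3, 10) → (13, -3, 10)
T3 translate by (-6, -1, 2): (9, 2, 4) → (3, 1, 6); (13, -3, 10) → (7, -4, 12)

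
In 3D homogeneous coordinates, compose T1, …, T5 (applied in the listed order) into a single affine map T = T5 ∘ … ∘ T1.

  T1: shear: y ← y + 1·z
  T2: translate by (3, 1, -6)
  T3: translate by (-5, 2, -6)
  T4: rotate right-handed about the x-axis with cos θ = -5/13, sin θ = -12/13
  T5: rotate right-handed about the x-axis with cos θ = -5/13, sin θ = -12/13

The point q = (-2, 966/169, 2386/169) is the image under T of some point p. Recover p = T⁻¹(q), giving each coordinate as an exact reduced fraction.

p = (0, 5, -2)

T1 = [1 0 0 0; 0 1 1 0; 0 0 1 0; 0 0 0 1]
T2·T1 = [1 0 0 3; 0 1 1 1; 0 0 1 -6; 0 0 0 1]
T3·…·T1 = [1 0 0 -2; 0 1 1 3; 0 0 1 -12; 0 0 0 1]
T4·…·T1 = [1 0 0 -2; 0 -5/13 7/13 -159/13; 0 -12/13 -17/13 24/13; 0 0 0 1]
T5·…·T1 = [1 0 0 -2; 0 -119/169 -239/169 1083/169; 0 120/169 1/169 1788/169; 0 0 0 1]
det M = 1; M⁻¹ = [1 0 0 2; 0 1/169 239/169 -15; 0 -120/169 -119/169 12; 0 0 0 1]
M⁻¹ · (-2, 966/169, 2386/169)ᵀ = (0, 5, -2)ᵀ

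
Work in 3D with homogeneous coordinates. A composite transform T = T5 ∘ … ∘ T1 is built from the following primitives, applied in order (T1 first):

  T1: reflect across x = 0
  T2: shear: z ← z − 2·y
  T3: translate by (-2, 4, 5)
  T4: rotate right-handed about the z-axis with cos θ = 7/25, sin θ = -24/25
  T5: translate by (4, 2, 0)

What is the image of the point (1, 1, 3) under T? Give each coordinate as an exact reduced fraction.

T1 reflect across x = 0: (1, 1, 3) → (-1, 1, 3)
T2 shear: z ← z − 2·y: (-1, 1, 3) → (-1, 1, 1)
T3 translate by (-2, 4, 5): (-1, 1, 1) → (-3, 5, 6)
T4 rotate right-handed about the z-axis with cos θ = 7/25, sin θ = -24/25: (-3, 5, 6) → (99/25, 107/25, 6)
T5 translate by (4, 2, 0): (99/25, 107/25, 6) → (199/25, 157/25, 6)

T(p) = (199/25, 157/25, 6)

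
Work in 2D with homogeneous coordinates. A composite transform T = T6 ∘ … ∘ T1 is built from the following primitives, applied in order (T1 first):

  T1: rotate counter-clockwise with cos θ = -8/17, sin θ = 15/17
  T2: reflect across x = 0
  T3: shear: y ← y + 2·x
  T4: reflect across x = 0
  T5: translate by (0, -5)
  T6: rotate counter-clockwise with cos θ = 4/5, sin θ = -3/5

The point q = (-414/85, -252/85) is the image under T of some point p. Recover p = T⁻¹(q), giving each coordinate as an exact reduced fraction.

p = (-3, 4)

T1 = [-8/17 -15/17 0; 15/17 -8/17 0; 0 0 1]
T2·T1 = [8/17 15/17 0; 15/17 -8/17 0; 0 0 1]
T3·…·T1 = [8/17 15/17 0; 31/17 22/17 0; 0 0 1]
T4·…·T1 = [-8/17 -15/17 0; 31/17 22/17 0; 0 0 1]
T5·…·T1 = [-8/17 -15/17 0; 31/17 22/17 -5; 0 0 1]
T6·…·T1 = [61/85 6/85 -3; 148/85 133/85 -4; 0 0 1]
det M = 1; M⁻¹ = [133/85 -6/85 75/17; -148/85 61/85 -40/17; 0 0 1]
M⁻¹ · (-414/85, -252/85)ᵀ = (-3, 4)ᵀ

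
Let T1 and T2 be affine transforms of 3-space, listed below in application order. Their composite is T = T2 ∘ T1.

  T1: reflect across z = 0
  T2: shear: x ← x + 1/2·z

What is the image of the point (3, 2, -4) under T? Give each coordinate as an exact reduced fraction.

T(p) = (5, 2, 4)

T1 reflect across z = 0: (3, 2, -4) → (3, 2, 4)
T2 shear: x ← x + 1/2·z: (3, 2, 4) → (5, 2, 4)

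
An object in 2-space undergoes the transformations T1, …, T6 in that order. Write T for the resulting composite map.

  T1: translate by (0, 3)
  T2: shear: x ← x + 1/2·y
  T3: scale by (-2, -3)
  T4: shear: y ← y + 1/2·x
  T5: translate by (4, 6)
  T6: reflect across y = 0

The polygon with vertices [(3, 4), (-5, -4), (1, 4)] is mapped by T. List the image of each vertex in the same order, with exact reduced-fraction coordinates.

T1 translate by (0, 3): (3, 4) → (3, 7); (-5, -4) → (-5, -1); (1, 4) → (1, 7)
T2 shear: x ← x + 1/2·y: (3, 7) → (13/2, 7); (-5, -1) → (-11/2, -1); (1, 7) → (9/2, 7)
T3 scale by (-2, -3): (13/2, 7) → (-13, -21); (-11/2, -1) → (11, 3); (9/2, 7) → (-9, -21)
T4 shear: y ← y + 1/2·x: (-13, -21) → (-13, -55/2); (11, 3) → (11, 17/2); (-9, -21) → (-9, -51/2)
T5 translate by (4, 6): (-13, -55/2) → (-9, -43/2); (11, 17/2) → (15, 29/2); (-9, -51/2) → (-5, -39/2)
T6 reflect across y = 0: (-9, -43/2) → (-9, 43/2); (15, 29/2) → (15, -29/2); (-5, -39/2) → (-5, 39/2)

image vertices: (-9, 43/2), (15, -29/2), (-5, 39/2)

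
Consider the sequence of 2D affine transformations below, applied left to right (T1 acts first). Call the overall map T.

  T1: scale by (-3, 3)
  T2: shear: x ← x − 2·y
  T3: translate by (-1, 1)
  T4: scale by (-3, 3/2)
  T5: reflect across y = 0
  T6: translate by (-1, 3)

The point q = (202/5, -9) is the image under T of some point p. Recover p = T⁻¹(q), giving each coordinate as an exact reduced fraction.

T1 = [-3 0 0; 0 3 0; 0 0 1]
T2·T1 = [-3 -6 0; 0 3 0; 0 0 1]
T3·…·T1 = [-3 -6 -1; 0 3 1; 0 0 1]
T4·…·T1 = [9 18 3; 0 9/2 3/2; 0 0 1]
T5·…·T1 = [9 18 3; 0 -9/2 -3/2; 0 0 1]
T6·…·T1 = [9 18 2; 0 -9/2 3/2; 0 0 1]
det M = -81/2; M⁻¹ = [1/9 4/9 -8/9; 0 -2/9 1/3; 0 0 1]
M⁻¹ · (202/5, -9)ᵀ = (-2/5, 7/3)ᵀ

p = (-2/5, 7/3)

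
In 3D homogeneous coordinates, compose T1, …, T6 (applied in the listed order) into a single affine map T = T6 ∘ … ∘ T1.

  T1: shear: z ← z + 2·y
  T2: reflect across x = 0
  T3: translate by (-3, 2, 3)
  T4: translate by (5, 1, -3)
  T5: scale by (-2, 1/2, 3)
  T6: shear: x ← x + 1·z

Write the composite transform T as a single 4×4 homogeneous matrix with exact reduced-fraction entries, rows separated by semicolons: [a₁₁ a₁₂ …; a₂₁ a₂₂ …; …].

T1 = [1 0 0 0; 0 1 0 0; 0 2 1 0; 0 0 0 1]
T2·T1 = [-1 0 0 0; 0 1 0 0; 0 2 1 0; 0 0 0 1]
T3·…·T1 = [-1 0 0 -3; 0 1 0 2; 0 2 1 3; 0 0 0 1]
T4·…·T1 = [-1 0 0 2; 0 1 0 3; 0 2 1 0; 0 0 0 1]
T5·…·T1 = [2 0 0 -4; 0 1/2 0 3/2; 0 6 3 0; 0 0 0 1]
T6·…·T1 = [2 6 3 -4; 0 1/2 0 3/2; 0 6 3 0; 0 0 0 1]

T = [2 6 3 -4; 0 1/2 0 3/2; 0 6 3 0; 0 0 0 1]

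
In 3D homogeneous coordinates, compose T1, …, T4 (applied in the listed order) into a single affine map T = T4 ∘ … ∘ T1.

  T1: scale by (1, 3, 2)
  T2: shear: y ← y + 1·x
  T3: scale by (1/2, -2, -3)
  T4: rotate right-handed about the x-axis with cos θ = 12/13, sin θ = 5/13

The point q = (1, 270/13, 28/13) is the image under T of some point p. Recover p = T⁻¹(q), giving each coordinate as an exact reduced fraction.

T1 = [1 0 0 0; 0 3 0 0; 0 0 2 0; 0 0 0 1]
T2·T1 = [1 0 0 0; 1 3 0 0; 0 0 2 0; 0 0 0 1]
T3·…·T1 = [1/2 0 0 0; -2 -6 0 0; 0 0 -6 0; 0 0 0 1]
T4·…·T1 = [1/2 0 0 0; -24/13 -72/13 30/13 0; -10/13 -30/13 -72/13 0; 0 0 0 1]
det M = 18; M⁻¹ = [2 0 0 0; -2/3 -2/13 -5/78 0; 0 5/78 -2/13 0; 0 0 0 1]
M⁻¹ · (1, 270/13, 28/13)ᵀ = (2, -4, 1)ᵀ

p = (2, -4, 1)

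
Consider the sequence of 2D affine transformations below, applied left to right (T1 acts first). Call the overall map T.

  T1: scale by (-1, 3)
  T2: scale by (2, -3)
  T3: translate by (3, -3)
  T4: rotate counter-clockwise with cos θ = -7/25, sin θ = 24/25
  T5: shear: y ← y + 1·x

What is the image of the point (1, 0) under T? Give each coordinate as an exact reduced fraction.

T1 scale by (-1, 3): (1, 0) → (-1, 0)
T2 scale by (2, -3): (-1, 0) → (-2, 0)
T3 translate by (3, -3): (-2, 0) → (1, -3)
T4 rotate counter-clockwise with cos θ = -7/25, sin θ = 24/25: (1, -3) → (13/5, 9/5)
T5 shear: y ← y + 1·x: (13/5, 9/5) → (13/5, 22/5)

T(p) = (13/5, 22/5)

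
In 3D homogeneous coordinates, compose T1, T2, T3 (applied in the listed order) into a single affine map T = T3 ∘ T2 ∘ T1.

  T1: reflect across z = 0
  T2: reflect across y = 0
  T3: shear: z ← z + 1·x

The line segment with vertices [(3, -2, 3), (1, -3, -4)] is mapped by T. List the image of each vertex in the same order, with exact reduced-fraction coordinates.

image vertices: (3, 2, 0), (1, 3, 5)

T1 reflect across z = 0: (3, -2, 3) → (3, -2, -3); (1, -3, -4) → (1, -3, 4)
T2 reflect across y = 0: (3, -2, -3) → (3, 2, -3); (1, -3, 4) → (1, 3, 4)
T3 shear: z ← z + 1·x: (3, 2, -3) → (3, 2, 0); (1, 3, 4) → (1, 3, 5)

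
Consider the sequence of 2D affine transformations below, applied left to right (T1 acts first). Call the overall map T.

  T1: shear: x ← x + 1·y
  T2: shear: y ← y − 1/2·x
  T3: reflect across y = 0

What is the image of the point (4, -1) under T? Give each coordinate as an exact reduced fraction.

T1 shear: x ← x + 1·y: (4, -1) → (3, -1)
T2 shear: y ← y − 1/2·x: (3, -1) → (3, -5/2)
T3 reflect across y = 0: (3, -5/2) → (3, 5/2)

T(p) = (3, 5/2)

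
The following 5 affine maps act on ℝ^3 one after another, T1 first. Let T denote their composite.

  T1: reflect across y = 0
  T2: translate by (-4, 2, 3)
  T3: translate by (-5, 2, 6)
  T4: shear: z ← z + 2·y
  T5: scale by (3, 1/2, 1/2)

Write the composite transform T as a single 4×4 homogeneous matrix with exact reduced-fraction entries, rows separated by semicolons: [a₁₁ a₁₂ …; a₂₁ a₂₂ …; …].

T = [3 0 0 -27; 0 -1/2 0 2; 0 -1 1/2 17/2; 0 0 0 1]

T1 = [1 0 0 0; 0 -1 0 0; 0 0 1 0; 0 0 0 1]
T2·T1 = [1 0 0 -4; 0 -1 0 2; 0 0 1 3; 0 0 0 1]
T3·…·T1 = [1 0 0 -9; 0 -1 0 4; 0 0 1 9; 0 0 0 1]
T4·…·T1 = [1 0 0 -9; 0 -1 0 4; 0 -2 1 17; 0 0 0 1]
T5·…·T1 = [3 0 0 -27; 0 -1/2 0 2; 0 -1 1/2 17/2; 0 0 0 1]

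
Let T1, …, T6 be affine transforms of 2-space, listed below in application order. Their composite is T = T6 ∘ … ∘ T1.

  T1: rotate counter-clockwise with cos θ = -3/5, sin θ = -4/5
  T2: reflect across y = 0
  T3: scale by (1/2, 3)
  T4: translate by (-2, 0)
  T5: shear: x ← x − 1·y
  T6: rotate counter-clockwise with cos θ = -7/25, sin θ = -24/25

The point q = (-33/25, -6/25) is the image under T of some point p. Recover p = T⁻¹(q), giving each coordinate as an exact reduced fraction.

p = (-2, 2)

T1 = [-3/5 4/5 0; -4/5 -3/5 0; 0 0 1]
T2·T1 = [-3/5 4/5 0; 4/5 3/5 0; 0 0 1]
T3·…·T1 = [-3/10 2/5 0; 12/5 9/5 0; 0 0 1]
T4·…·T1 = [-3/10 2/5 -2; 12/5 9/5 0; 0 0 1]
T5·…·T1 = [-27/10 -7/5 -2; 12/5 9/5 0; 0 0 1]
T6·…·T1 = [153/50 53/25 14/25; 48/25 21/25 48/25; 0 0 1]
det M = -3/2; M⁻¹ = [-14/25 106/75 -12/5; 32/25 -51/25 16/5; 0 0 1]
M⁻¹ · (-33/25, -6/25)ᵀ = (-2, 2)ᵀ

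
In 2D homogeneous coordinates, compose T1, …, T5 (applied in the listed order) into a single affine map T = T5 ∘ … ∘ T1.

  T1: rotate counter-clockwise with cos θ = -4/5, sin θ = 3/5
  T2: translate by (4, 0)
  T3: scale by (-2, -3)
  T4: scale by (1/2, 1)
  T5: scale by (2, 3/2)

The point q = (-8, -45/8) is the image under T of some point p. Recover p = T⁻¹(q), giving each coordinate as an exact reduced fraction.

T1 = [-4/5 -3/5 0; 3/5 -4/5 0; 0 0 1]
T2·T1 = [-4/5 -3/5 4; 3/5 -4/5 0; 0 0 1]
T3·…·T1 = [8/5 6/5 -8; -9/5 12/5 0; 0 0 1]
T4·…·T1 = [4/5 3/5 -4; -9/5 12/5 0; 0 0 1]
T5·…·T1 = [8/5 6/5 -8; -27/10 18/5 0; 0 0 1]
det M = 9; M⁻¹ = [2/5 -2/15 16/5; 3/10 8/45 12/5; 0 0 1]
M⁻¹ · (-8, -45/8)ᵀ = (3/4, -1)ᵀ

p = (3/4, -1)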